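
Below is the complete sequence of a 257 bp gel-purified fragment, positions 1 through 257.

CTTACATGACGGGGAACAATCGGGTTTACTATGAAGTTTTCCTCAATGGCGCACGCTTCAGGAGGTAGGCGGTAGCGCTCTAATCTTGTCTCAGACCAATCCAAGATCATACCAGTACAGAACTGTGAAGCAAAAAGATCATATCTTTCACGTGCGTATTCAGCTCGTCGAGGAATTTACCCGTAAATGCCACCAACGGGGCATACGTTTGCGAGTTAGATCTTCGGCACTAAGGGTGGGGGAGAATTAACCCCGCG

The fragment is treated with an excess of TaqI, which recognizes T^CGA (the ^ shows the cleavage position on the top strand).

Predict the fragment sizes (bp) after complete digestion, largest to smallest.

168, 89 bp

The TaqI site (TCGA) starts at position 168.
TaqI cuts after the first base of each site, so after position 168.
Linear molecule, 1 cut → 2 fragments:
  1–168 → 168 bp
  169–257 → 89 bp
Sorted largest to smallest: 168, 89 bp.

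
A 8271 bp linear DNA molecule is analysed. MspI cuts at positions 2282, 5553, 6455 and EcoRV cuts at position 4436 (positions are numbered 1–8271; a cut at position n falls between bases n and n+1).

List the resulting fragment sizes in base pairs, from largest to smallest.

2282, 2154, 1816, 1117, 902 bp

Combined cut positions (sorted): 2282, 4436, 5553, 6455.
Linear molecule, 4 cuts → 5 fragments:
  2282 − 0 = 2282 bp
  4436 − 2282 = 2154 bp
  5553 − 4436 = 1117 bp
  6455 − 5553 = 902 bp
  8271 − 6455 = 1816 bp
Sorted largest to smallest: 2282, 2154, 1816, 1117, 902 bp.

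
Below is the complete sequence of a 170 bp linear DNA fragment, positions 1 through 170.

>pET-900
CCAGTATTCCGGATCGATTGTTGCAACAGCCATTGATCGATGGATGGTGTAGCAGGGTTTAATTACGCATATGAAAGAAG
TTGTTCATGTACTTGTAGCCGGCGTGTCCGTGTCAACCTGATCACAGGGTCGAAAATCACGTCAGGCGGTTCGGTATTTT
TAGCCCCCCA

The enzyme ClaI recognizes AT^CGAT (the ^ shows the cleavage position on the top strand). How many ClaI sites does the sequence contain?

ATCGAT occurs starting at positions 13, 36.
ClaI cuts at 2 sites.

2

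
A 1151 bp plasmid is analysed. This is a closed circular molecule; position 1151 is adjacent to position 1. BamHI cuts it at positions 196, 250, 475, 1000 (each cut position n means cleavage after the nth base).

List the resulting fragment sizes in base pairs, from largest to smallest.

525, 347, 225, 54 bp

Circular molecule, 4 cuts → 4 fragments:
  250 − 196 = 54 bp
  475 − 250 = 225 bp
  1000 − 475 = 525 bp
  wrap: 1151 − 1000 + 196 = 347 bp
Sorted largest to smallest: 525, 347, 225, 54 bp.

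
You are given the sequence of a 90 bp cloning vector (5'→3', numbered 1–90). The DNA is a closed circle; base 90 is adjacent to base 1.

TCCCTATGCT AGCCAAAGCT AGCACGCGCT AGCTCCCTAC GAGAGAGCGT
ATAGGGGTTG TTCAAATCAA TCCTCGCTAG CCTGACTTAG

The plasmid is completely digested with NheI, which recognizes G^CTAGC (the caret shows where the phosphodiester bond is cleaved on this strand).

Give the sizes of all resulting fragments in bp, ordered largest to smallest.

NheI sites (GCTAGC) start at positions 8, 18, 28, 76.
NheI cuts after the first base of each site, so after positions 8, 18, 28, 76.
Circular molecule, 4 cuts → 4 fragments:
  9–18 → 10 bp
  19–28 → 10 bp
  29–76 → 48 bp
  77–90 then 1–8 → 14 + 8 = 22 bp
Sorted largest to smallest: 48, 22, 10, 10 bp.

48, 22, 10, 10 bp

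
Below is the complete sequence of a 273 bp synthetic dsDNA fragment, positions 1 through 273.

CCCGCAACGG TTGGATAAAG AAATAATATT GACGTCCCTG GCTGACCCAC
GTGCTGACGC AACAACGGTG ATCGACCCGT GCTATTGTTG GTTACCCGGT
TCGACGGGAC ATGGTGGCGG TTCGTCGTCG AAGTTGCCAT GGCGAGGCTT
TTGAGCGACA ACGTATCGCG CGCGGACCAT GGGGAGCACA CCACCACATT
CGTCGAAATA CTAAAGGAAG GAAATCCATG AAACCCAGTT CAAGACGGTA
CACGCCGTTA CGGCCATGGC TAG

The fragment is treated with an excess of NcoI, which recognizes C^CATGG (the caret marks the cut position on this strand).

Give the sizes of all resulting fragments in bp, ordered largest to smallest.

137, 87, 40, 9 bp

NcoI sites (CCATGG) start at positions 137, 177, 264.
NcoI cuts after the first base of each site, so after positions 137, 177, 264.
Linear molecule, 3 cuts → 4 fragments:
  1–137 → 137 bp
  138–177 → 40 bp
  178–264 → 87 bp
  265–273 → 9 bp
Sorted largest to smallest: 137, 87, 40, 9 bp.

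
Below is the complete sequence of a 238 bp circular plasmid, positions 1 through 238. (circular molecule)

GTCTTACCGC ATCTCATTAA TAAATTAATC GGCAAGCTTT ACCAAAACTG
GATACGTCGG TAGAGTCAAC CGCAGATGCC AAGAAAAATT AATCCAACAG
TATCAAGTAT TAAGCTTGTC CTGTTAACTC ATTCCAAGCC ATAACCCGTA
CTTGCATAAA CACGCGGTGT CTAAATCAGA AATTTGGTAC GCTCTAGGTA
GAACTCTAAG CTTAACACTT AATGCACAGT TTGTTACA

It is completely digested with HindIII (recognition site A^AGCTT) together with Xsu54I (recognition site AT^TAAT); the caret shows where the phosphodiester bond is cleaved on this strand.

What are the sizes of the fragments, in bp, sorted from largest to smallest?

96, 55, 47, 23, 9, 8 bp

HindIII sites (AAGCTT) start at positions 34, 112, 208.
HindIII cuts after the first base of each site, so after positions 34, 112, 208.
Xsu54I sites (ATTAAT) start at positions 16, 24, 88.
Xsu54I cuts after base 2 of each site, so after positions 17, 25, 89.
Combined cut positions: 17, 25, 34, 89, 112, 208.
Circular molecule, 6 cuts → 6 fragments:
  18–25 → 8 bp
  26–34 → 9 bp
  35–89 → 55 bp
  90–112 → 23 bp
  113–208 → 96 bp
  209–238 then 1–17 → 30 + 17 = 47 bp
Sorted largest to smallest: 96, 55, 47, 23, 9, 8 bp.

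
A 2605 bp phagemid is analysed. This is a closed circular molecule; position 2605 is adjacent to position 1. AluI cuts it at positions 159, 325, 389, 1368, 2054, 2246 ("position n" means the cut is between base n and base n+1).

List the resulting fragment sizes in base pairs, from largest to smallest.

979, 686, 518, 192, 166, 64 bp

Circular molecule, 6 cuts → 6 fragments:
  325 − 159 = 166 bp
  389 − 325 = 64 bp
  1368 − 389 = 979 bp
  2054 − 1368 = 686 bp
  2246 − 2054 = 192 bp
  wrap: 2605 − 2246 + 159 = 518 bp
Sorted largest to smallest: 979, 686, 518, 192, 166, 64 bp.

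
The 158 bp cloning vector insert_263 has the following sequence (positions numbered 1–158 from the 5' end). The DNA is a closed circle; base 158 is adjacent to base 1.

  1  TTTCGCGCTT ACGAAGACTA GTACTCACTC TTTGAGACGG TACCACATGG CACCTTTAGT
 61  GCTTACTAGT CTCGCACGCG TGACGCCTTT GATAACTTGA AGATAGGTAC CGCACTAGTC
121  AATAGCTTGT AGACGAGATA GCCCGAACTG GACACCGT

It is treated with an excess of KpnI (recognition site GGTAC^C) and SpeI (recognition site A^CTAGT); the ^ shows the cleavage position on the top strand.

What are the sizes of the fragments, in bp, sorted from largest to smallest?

61, 45, 26, 22, 4 bp

KpnI sites (GGTACC) start at positions 39, 106.
KpnI cuts after base 5 of each site (before the last base), so after positions 43, 110.
SpeI sites (ACTAGT) start at positions 17, 65, 114.
SpeI cuts after the first base of each site, so after positions 17, 65, 114.
Combined cut positions: 17, 43, 65, 110, 114.
Circular molecule, 5 cuts → 5 fragments:
  18–43 → 26 bp
  44–65 → 22 bp
  66–110 → 45 bp
  111–114 → 4 bp
  115–158 then 1–17 → 44 + 17 = 61 bp
Sorted largest to smallest: 61, 45, 26, 22, 4 bp.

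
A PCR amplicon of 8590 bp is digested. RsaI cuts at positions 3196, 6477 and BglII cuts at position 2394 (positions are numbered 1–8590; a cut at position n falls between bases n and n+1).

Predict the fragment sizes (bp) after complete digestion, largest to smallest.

Combined cut positions (sorted): 2394, 3196, 6477.
Linear molecule, 3 cuts → 4 fragments:
  2394 − 0 = 2394 bp
  3196 − 2394 = 802 bp
  6477 − 3196 = 3281 bp
  8590 − 6477 = 2113 bp
Sorted largest to smallest: 3281, 2394, 2113, 802 bp.

3281, 2394, 2113, 802 bp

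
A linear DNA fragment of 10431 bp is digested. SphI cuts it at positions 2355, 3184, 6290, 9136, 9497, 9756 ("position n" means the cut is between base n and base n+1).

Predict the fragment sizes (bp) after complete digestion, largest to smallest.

Linear molecule, 6 cuts → 7 fragments:
  2355 − 0 = 2355 bp
  3184 − 2355 = 829 bp
  6290 − 3184 = 3106 bp
  9136 − 6290 = 2846 bp
  9497 − 9136 = 361 bp
  9756 − 9497 = 259 bp
  10431 − 9756 = 675 bp
Sorted largest to smallest: 3106, 2846, 2355, 829, 675, 361, 259 bp.

3106, 2846, 2355, 829, 675, 361, 259 bp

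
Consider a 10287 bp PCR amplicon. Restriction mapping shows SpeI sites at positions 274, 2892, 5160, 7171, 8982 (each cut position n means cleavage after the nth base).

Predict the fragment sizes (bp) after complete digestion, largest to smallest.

Linear molecule, 5 cuts → 6 fragments:
  274 − 0 = 274 bp
  2892 − 274 = 2618 bp
  5160 − 2892 = 2268 bp
  7171 − 5160 = 2011 bp
  8982 − 7171 = 1811 bp
  10287 − 8982 = 1305 bp
Sorted largest to smallest: 2618, 2268, 2011, 1811, 1305, 274 bp.

2618, 2268, 2011, 1811, 1305, 274 bp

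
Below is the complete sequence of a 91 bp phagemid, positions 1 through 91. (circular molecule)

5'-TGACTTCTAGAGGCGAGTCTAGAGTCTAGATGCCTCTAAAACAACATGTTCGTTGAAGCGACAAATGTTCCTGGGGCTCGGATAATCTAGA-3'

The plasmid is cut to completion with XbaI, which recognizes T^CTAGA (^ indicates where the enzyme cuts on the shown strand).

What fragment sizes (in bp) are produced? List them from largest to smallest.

61, 12, 11, 7 bp

XbaI sites (TCTAGA) start at positions 6, 18, 25, 86.
XbaI cuts after the first base of each site, so after positions 6, 18, 25, 86.
Circular molecule, 4 cuts → 4 fragments:
  7–18 → 12 bp
  19–25 → 7 bp
  26–86 → 61 bp
  87–91 then 1–6 → 5 + 6 = 11 bp
Sorted largest to smallest: 61, 12, 11, 7 bp.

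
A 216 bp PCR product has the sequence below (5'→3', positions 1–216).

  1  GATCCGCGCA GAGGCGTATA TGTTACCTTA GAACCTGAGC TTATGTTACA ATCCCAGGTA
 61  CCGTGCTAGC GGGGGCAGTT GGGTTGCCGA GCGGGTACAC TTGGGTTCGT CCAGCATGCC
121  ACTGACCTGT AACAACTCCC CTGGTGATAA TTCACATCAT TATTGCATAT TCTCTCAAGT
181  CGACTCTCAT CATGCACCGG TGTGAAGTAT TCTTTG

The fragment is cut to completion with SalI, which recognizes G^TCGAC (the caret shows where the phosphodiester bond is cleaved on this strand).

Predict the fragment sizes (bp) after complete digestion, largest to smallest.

The SalI site (GTCGAC) starts at position 179.
SalI cuts after the first base of each site, so after position 179.
Linear molecule, 1 cut → 2 fragments:
  1–179 → 179 bp
  180–216 → 37 bp
Sorted largest to smallest: 179, 37 bp.

179, 37 bp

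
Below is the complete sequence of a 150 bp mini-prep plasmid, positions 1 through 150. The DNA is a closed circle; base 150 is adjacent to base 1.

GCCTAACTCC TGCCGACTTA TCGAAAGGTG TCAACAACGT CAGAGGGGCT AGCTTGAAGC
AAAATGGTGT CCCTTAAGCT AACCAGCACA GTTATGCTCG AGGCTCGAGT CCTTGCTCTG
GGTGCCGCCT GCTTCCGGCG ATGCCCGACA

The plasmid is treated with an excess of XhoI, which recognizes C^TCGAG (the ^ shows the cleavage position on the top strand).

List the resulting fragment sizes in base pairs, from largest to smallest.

143, 7 bp

XhoI sites (CTCGAG) start at positions 97, 104.
XhoI cuts after the first base of each site, so after positions 97, 104.
Circular molecule, 2 cuts → 2 fragments:
  98–104 → 7 bp
  105–150 then 1–97 → 46 + 97 = 143 bp
Sorted largest to smallest: 143, 7 bp.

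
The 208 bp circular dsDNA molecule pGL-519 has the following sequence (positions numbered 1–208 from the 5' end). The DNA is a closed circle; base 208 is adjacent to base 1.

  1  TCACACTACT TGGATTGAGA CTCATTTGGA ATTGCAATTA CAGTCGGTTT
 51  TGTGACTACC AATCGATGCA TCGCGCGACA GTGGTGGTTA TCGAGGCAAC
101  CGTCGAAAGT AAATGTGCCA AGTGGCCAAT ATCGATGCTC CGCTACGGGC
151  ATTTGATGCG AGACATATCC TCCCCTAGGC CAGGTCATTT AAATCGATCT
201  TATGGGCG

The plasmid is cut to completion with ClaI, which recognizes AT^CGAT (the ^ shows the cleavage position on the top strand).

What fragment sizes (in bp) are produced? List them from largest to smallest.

ClaI sites (ATCGAT) start at positions 62, 131, 193.
ClaI cuts after base 2 of each site, so after positions 63, 132, 194.
Circular molecule, 3 cuts → 3 fragments:
  64–132 → 69 bp
  133–194 → 62 bp
  195–208 then 1–63 → 14 + 63 = 77 bp
Sorted largest to smallest: 77, 69, 62 bp.

77, 69, 62 bp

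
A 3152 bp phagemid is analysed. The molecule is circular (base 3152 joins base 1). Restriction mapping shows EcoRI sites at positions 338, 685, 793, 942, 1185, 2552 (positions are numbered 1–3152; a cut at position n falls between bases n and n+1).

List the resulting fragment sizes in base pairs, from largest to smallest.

1367, 938, 347, 243, 149, 108 bp

Circular molecule, 6 cuts → 6 fragments:
  685 − 338 = 347 bp
  793 − 685 = 108 bp
  942 − 793 = 149 bp
  1185 − 942 = 243 bp
  2552 − 1185 = 1367 bp
  wrap: 3152 − 2552 + 338 = 938 bp
Sorted largest to smallest: 1367, 938, 347, 243, 149, 108 bp.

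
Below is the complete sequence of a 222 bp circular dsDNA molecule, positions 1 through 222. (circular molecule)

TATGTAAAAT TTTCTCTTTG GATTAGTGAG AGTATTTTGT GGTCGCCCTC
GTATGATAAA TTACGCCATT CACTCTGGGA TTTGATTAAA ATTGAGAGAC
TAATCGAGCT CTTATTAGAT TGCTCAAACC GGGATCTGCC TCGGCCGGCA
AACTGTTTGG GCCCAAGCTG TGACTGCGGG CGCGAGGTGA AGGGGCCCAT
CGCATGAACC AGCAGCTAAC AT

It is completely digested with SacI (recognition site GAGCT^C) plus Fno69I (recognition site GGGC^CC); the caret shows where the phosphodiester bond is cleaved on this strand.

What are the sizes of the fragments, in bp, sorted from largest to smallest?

136, 52, 34 bp

The SacI site (GAGCTC) starts at position 106.
SacI cuts after base 5 of each site (before the last base), so after position 110.
Fno69I sites (GGGCCC) start at positions 159, 193.
Fno69I cuts after base 4 of each site, so after positions 162, 196.
Combined cut positions: 110, 162, 196.
Circular molecule, 3 cuts → 3 fragments:
  111–162 → 52 bp
  163–196 → 34 bp
  197–222 then 1–110 → 26 + 110 = 136 bp
Sorted largest to smallest: 136, 52, 34 bp.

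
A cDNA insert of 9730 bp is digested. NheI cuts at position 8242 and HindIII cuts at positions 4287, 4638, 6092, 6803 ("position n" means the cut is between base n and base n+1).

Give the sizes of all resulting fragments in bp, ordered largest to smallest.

Combined cut positions (sorted): 4287, 4638, 6092, 6803, 8242.
Linear molecule, 5 cuts → 6 fragments:
  4287 − 0 = 4287 bp
  4638 − 4287 = 351 bp
  6092 − 4638 = 1454 bp
  6803 − 6092 = 711 bp
  8242 − 6803 = 1439 bp
  9730 − 8242 = 1488 bp
Sorted largest to smallest: 4287, 1488, 1454, 1439, 711, 351 bp.

4287, 1488, 1454, 1439, 711, 351 bp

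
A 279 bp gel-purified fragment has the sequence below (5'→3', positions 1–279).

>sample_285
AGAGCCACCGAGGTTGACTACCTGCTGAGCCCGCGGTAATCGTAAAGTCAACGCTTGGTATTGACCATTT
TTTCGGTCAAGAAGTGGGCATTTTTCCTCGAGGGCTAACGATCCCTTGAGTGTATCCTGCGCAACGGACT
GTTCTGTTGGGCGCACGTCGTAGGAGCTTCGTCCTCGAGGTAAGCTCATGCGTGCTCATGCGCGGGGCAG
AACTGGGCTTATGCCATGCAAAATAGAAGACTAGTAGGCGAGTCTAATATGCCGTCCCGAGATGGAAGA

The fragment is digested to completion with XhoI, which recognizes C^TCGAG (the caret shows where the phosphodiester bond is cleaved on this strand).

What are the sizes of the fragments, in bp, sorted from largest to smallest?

XhoI sites (CTCGAG) start at positions 97, 174.
XhoI cuts after the first base of each site, so after positions 97, 174.
Linear molecule, 2 cuts → 3 fragments:
  1–97 → 97 bp
  98–174 → 77 bp
  175–279 → 105 bp
Sorted largest to smallest: 105, 97, 77 bp.

105, 97, 77 bp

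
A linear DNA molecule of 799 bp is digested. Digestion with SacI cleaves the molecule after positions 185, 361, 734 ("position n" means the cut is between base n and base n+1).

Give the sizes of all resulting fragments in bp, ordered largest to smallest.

373, 185, 176, 65 bp

Linear molecule, 3 cuts → 4 fragments:
  185 − 0 = 185 bp
  361 − 185 = 176 bp
  734 − 361 = 373 bp
  799 − 734 = 65 bp
Sorted largest to smallest: 373, 185, 176, 65 bp.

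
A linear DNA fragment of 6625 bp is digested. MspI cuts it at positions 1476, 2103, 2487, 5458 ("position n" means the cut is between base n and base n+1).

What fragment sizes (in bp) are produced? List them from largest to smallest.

Linear molecule, 4 cuts → 5 fragments:
  1476 − 0 = 1476 bp
  2103 − 1476 = 627 bp
  2487 − 2103 = 384 bp
  5458 − 2487 = 2971 bp
  6625 − 5458 = 1167 bp
Sorted largest to smallest: 2971, 1476, 1167, 627, 384 bp.

2971, 1476, 1167, 627, 384 bp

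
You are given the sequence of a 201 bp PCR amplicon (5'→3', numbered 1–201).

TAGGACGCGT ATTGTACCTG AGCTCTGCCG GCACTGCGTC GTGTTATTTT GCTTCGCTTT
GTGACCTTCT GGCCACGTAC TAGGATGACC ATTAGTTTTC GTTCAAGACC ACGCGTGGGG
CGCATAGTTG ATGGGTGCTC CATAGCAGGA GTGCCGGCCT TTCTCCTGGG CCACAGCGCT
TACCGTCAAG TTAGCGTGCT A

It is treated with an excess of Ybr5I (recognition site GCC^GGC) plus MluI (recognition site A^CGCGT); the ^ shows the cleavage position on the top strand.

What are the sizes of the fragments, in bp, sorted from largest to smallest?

82, 46, 44, 24, 5 bp

Ybr5I sites (GCCGGC) start at positions 27, 153.
Ybr5I cuts after base 3 of each site, so after positions 29, 155.
MluI sites (ACGCGT) start at positions 5, 111.
MluI cuts after the first base of each site, so after positions 5, 111.
Combined cut positions: 5, 29, 111, 155.
Linear molecule, 4 cuts → 5 fragments:
  1–5 → 5 bp
  6–29 → 24 bp
  30–111 → 82 bp
  112–155 → 44 bp
  156–201 → 46 bp
Sorted largest to smallest: 82, 46, 44, 24, 5 bp.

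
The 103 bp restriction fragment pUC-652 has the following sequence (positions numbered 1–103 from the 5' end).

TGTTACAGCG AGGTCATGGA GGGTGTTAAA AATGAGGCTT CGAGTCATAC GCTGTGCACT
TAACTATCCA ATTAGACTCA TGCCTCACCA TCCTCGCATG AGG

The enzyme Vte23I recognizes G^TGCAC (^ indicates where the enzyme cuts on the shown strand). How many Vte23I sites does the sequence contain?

1

GTGCAC occurs starting at position 54.
Vte23I cuts at 1 site.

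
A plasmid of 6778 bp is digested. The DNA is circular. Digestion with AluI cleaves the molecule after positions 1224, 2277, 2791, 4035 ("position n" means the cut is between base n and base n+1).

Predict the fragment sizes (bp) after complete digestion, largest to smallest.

Circular molecule, 4 cuts → 4 fragments:
  2277 − 1224 = 1053 bp
  2791 − 2277 = 514 bp
  4035 − 2791 = 1244 bp
  wrap: 6778 − 4035 + 1224 = 3967 bp
Sorted largest to smallest: 3967, 1244, 1053, 514 bp.

3967, 1244, 1053, 514 bp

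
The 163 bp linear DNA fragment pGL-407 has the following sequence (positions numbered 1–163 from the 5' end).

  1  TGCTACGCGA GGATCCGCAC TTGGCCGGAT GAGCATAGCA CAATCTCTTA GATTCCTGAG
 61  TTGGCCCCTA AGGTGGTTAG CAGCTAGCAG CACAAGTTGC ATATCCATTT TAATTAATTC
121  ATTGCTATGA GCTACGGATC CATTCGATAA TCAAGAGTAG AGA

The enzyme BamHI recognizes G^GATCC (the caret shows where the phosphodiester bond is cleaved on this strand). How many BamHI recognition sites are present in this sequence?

GGATCC occurs starting at positions 11, 136.
BamHI cuts at 2 sites.

2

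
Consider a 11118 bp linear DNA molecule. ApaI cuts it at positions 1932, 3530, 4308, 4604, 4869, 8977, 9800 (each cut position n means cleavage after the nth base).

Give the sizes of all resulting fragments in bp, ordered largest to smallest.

4108, 1932, 1598, 1318, 823, 778, 296, 265 bp

Linear molecule, 7 cuts → 8 fragments:
  1932 − 0 = 1932 bp
  3530 − 1932 = 1598 bp
  4308 − 3530 = 778 bp
  4604 − 4308 = 296 bp
  4869 − 4604 = 265 bp
  8977 − 4869 = 4108 bp
  9800 − 8977 = 823 bp
  11118 − 9800 = 1318 bp
Sorted largest to smallest: 4108, 1932, 1598, 1318, 823, 778, 296, 265 bp.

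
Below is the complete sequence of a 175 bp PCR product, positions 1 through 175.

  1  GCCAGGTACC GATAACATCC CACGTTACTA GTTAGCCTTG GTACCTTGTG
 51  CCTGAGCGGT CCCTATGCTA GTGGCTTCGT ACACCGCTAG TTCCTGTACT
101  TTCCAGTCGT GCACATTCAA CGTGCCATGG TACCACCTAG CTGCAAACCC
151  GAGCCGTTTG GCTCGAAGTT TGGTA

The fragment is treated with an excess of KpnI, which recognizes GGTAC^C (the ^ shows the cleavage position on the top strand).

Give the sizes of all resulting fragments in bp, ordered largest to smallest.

KpnI sites (GGTACC) start at positions 5, 40, 129.
KpnI cuts after base 5 of each site (before the last base), so after positions 9, 44, 133.
Linear molecule, 3 cuts → 4 fragments:
  1–9 → 9 bp
  10–44 → 35 bp
  45–133 → 89 bp
  134–175 → 42 bp
Sorted largest to smallest: 89, 42, 35, 9 bp.

89, 42, 35, 9 bp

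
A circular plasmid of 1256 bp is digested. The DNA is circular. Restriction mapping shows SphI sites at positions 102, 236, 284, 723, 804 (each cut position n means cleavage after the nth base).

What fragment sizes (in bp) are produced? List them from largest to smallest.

Circular molecule, 5 cuts → 5 fragments:
  236 − 102 = 134 bp
  284 − 236 = 48 bp
  723 − 284 = 439 bp
  804 − 723 = 81 bp
  wrap: 1256 − 804 + 102 = 554 bp
Sorted largest to smallest: 554, 439, 134, 81, 48 bp.

554, 439, 134, 81, 48 bp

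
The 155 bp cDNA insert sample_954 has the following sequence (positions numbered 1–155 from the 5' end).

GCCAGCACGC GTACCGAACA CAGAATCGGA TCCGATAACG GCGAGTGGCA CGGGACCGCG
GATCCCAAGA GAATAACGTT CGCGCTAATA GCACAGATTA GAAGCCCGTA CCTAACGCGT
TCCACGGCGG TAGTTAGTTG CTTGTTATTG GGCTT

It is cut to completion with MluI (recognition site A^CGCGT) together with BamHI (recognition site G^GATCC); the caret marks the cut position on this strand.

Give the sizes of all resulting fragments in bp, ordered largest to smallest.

55, 40, 32, 21, 7 bp

MluI sites (ACGCGT) start at positions 7, 115.
MluI cuts after the first base of each site, so after positions 7, 115.
BamHI sites (GGATCC) start at positions 28, 60.
BamHI cuts after the first base of each site, so after positions 28, 60.
Combined cut positions: 7, 28, 60, 115.
Linear molecule, 4 cuts → 5 fragments:
  1–7 → 7 bp
  8–28 → 21 bp
  29–60 → 32 bp
  61–115 → 55 bp
  116–155 → 40 bp
Sorted largest to smallest: 55, 40, 32, 21, 7 bp.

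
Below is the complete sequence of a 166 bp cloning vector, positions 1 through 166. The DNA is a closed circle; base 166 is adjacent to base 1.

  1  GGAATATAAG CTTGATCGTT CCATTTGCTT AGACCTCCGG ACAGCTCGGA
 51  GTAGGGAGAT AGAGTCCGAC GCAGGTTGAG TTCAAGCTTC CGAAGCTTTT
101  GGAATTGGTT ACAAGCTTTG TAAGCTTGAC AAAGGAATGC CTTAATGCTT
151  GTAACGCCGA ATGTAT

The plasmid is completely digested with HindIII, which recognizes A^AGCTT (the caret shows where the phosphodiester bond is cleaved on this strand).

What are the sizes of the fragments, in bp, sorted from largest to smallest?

HindIII sites (AAGCTT) start at positions 8, 84, 93, 113, 122.
HindIII cuts after the first base of each site, so after positions 8, 84, 93, 113, 122.
Circular molecule, 5 cuts → 5 fragments:
  9–84 → 76 bp
  85–93 → 9 bp
  94–113 → 20 bp
  114–122 → 9 bp
  123–166 then 1–8 → 44 + 8 = 52 bp
Sorted largest to smallest: 76, 52, 20, 9, 9 bp.

76, 52, 20, 9, 9 bp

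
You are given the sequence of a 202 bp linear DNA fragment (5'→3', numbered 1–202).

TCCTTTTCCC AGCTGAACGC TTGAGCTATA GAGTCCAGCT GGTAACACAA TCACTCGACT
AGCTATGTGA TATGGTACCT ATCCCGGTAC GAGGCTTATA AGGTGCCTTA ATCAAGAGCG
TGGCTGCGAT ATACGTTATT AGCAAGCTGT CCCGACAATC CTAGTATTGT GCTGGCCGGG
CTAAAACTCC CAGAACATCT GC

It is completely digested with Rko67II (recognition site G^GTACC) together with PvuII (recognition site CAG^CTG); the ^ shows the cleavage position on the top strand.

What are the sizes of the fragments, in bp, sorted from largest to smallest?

128, 36, 26, 12 bp

The Rko67II site (GGTACC) starts at position 74.
Rko67II cuts after the first base of each site, so after position 74.
PvuII sites (CAGCTG) start at positions 10, 36.
PvuII cuts after base 3 of each site, so after positions 12, 38.
Combined cut positions: 12, 38, 74.
Linear molecule, 3 cuts → 4 fragments:
  1–12 → 12 bp
  13–38 → 26 bp
  39–74 → 36 bp
  75–202 → 128 bp
Sorted largest to smallest: 128, 36, 26, 12 bp.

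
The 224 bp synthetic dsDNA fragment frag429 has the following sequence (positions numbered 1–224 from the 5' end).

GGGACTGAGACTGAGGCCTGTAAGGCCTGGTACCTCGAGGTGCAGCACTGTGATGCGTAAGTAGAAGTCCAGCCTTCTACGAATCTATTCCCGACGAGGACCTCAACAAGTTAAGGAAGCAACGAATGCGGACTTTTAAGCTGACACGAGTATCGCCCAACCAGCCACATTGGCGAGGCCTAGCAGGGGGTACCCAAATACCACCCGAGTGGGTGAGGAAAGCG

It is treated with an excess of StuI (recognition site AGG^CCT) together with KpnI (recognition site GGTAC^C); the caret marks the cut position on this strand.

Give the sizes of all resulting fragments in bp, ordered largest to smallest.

StuI sites (AGGCCT) start at positions 14, 23, 176.
StuI cuts after base 3 of each site, so after positions 16, 25, 178.
KpnI sites (GGTACC) start at positions 29, 189.
KpnI cuts after base 5 of each site (before the last base), so after positions 33, 193.
Combined cut positions: 16, 25, 33, 178, 193.
Linear molecule, 5 cuts → 6 fragments:
  1–16 → 16 bp
  17–25 → 9 bp
  26–33 → 8 bp
  34–178 → 145 bp
  179–193 → 15 bp
  194–224 → 31 bp
Sorted largest to smallest: 145, 31, 16, 15, 9, 8 bp.

145, 31, 16, 15, 9, 8 bp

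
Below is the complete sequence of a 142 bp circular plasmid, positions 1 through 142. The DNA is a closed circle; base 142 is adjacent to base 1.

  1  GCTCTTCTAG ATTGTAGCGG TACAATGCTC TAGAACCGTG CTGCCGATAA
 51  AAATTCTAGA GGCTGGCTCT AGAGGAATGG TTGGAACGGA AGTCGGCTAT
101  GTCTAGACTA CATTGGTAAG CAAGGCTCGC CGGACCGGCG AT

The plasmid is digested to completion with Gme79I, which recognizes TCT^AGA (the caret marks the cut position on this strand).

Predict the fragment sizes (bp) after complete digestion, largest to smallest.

Gme79I sites (TCTAGA) start at positions 6, 29, 55, 68, 102.
Gme79I cuts after base 3 of each site, so after positions 8, 31, 57, 70, 104.
Circular molecule, 5 cuts → 5 fragments:
  9–31 → 23 bp
  32–57 → 26 bp
  58–70 → 13 bp
  71–104 → 34 bp
  105–142 then 1–8 → 38 + 8 = 46 bp
Sorted largest to smallest: 46, 34, 26, 23, 13 bp.

46, 34, 26, 23, 13 bp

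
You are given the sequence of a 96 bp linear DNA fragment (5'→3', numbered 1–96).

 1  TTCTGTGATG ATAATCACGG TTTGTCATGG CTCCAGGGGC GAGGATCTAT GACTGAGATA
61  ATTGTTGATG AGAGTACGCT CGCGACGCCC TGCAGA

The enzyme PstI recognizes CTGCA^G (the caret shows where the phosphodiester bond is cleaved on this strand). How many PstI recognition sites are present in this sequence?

CTGCAG occurs starting at position 90.
PstI cuts at 1 site.

1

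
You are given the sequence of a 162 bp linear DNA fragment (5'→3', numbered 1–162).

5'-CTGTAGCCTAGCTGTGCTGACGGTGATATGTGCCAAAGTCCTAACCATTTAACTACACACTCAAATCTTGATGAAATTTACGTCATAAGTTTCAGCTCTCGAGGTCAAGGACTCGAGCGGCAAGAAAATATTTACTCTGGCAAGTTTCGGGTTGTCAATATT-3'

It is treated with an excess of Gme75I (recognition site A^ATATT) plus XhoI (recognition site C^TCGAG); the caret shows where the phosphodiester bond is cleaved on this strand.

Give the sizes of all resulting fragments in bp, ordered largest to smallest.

Gme75I sites (AATATT) start at positions 127, 157.
Gme75I cuts after the first base of each site, so after positions 127, 157.
XhoI sites (CTCGAG) start at positions 98, 112.
XhoI cuts after the first base of each site, so after positions 98, 112.
Combined cut positions: 98, 112, 127, 157.
Linear molecule, 4 cuts → 5 fragments:
  1–98 → 98 bp
  99–112 → 14 bp
  113–127 → 15 bp
  128–157 → 30 bp
  158–162 → 5 bp
Sorted largest to smallest: 98, 30, 15, 14, 5 bp.

98, 30, 15, 14, 5 bp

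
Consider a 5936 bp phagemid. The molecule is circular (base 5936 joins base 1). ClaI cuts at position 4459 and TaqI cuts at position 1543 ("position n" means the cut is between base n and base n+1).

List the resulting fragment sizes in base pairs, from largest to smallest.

Combined cut positions (sorted): 1543, 4459.
Circular molecule, 2 cuts → 2 fragments:
  4459 − 1543 = 2916 bp
  wrap: 5936 − 4459 + 1543 = 3020 bp
Sorted largest to smallest: 3020, 2916 bp.

3020, 2916 bp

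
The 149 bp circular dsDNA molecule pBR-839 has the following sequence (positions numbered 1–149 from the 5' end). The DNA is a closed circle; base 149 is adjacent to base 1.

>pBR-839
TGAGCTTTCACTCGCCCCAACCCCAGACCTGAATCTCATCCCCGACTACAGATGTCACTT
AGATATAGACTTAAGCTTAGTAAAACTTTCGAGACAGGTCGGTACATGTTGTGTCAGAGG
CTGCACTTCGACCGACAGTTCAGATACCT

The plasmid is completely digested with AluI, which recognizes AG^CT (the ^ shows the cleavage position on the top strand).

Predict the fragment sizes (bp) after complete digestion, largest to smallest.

AluI sites (AGCT) start at positions 3, 74.
AluI cuts after base 2 of each site, so after positions 4, 75.
Circular molecule, 2 cuts → 2 fragments:
  5–75 → 71 bp
  76–149 then 1–4 → 74 + 4 = 78 bp
Sorted largest to smallest: 78, 71 bp.

78, 71 bp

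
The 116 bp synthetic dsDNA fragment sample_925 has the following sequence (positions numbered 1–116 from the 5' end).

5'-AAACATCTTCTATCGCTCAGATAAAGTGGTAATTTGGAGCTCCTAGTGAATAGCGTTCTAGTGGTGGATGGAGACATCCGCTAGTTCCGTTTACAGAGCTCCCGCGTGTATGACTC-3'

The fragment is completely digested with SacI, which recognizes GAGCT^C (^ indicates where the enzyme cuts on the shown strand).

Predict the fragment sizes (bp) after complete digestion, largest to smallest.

59, 41, 16 bp

SacI sites (GAGCTC) start at positions 37, 96.
SacI cuts after base 5 of each site (before the last base), so after positions 41, 100.
Linear molecule, 2 cuts → 3 fragments:
  1–41 → 41 bp
  42–100 → 59 bp
  101–116 → 16 bp
Sorted largest to smallest: 59, 41, 16 bp.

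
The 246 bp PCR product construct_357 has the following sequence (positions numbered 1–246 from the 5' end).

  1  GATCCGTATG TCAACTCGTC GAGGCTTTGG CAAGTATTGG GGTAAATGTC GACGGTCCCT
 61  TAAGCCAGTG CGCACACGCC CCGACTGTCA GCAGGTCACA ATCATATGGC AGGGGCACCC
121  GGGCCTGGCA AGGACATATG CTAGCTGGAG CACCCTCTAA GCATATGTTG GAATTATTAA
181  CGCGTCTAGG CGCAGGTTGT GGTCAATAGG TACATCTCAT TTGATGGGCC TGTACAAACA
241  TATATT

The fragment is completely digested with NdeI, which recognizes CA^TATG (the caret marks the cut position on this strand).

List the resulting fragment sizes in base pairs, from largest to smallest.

104, 83, 32, 27 bp

NdeI sites (CATATG) start at positions 103, 135, 162.
NdeI cuts after base 2 of each site, so after positions 104, 136, 163.
Linear molecule, 3 cuts → 4 fragments:
  1–104 → 104 bp
  105–136 → 32 bp
  137–163 → 27 bp
  164–246 → 83 bp
Sorted largest to smallest: 104, 83, 32, 27 bp.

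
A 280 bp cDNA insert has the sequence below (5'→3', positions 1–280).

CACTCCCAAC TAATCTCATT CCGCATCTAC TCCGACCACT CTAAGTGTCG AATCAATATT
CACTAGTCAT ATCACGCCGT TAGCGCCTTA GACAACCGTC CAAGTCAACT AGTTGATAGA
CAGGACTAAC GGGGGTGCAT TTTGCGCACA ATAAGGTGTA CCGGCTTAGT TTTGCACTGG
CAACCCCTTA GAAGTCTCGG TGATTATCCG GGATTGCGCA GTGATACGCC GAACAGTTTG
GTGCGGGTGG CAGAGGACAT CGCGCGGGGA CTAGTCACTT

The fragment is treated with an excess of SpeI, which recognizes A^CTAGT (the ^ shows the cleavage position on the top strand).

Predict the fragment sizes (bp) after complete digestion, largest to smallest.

162, 62, 46, 10 bp

SpeI sites (ACTAGT) start at positions 62, 108, 270.
SpeI cuts after the first base of each site, so after positions 62, 108, 270.
Linear molecule, 3 cuts → 4 fragments:
  1–62 → 62 bp
  63–108 → 46 bp
  109–270 → 162 bp
  271–280 → 10 bp
Sorted largest to smallest: 162, 62, 46, 10 bp.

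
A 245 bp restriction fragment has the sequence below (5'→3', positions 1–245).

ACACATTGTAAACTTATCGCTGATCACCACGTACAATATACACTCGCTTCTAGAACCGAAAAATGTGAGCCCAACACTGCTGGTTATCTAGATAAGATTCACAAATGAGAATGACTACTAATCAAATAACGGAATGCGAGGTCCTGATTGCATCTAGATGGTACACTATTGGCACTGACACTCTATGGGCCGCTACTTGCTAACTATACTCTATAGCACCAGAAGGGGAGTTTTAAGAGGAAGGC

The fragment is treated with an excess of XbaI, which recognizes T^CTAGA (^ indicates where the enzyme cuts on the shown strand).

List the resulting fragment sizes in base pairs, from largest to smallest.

92, 66, 49, 38 bp

XbaI sites (TCTAGA) start at positions 49, 87, 153.
XbaI cuts after the first base of each site, so after positions 49, 87, 153.
Linear molecule, 3 cuts → 4 fragments:
  1–49 → 49 bp
  50–87 → 38 bp
  88–153 → 66 bp
  154–245 → 92 bp
Sorted largest to smallest: 92, 66, 49, 38 bp.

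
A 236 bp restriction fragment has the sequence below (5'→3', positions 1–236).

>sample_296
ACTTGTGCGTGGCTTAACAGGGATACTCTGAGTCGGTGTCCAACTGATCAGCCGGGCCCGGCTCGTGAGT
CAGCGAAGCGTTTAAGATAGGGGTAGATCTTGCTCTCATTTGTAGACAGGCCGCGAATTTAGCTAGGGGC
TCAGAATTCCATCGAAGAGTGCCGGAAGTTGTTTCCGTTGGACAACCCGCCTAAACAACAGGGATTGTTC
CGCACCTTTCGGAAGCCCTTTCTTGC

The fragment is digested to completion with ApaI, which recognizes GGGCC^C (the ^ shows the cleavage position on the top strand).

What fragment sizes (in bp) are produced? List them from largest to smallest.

The ApaI site (GGGCCC) starts at position 54.
ApaI cuts after base 5 of each site (before the last base), so after position 58.
Linear molecule, 1 cut → 2 fragments:
  1–58 → 58 bp
  59–236 → 178 bp
Sorted largest to smallest: 178, 58 bp.

178, 58 bp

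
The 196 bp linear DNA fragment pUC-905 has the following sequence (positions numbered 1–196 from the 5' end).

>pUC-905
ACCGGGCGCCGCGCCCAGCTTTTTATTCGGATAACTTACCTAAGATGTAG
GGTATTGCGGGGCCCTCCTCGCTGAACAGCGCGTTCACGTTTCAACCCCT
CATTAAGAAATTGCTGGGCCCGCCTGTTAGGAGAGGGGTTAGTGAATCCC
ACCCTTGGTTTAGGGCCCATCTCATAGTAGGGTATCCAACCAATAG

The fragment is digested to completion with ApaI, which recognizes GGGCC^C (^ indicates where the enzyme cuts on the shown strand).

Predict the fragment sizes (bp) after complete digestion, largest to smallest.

64, 56, 47, 29 bp

ApaI sites (GGGCCC) start at positions 60, 116, 163.
ApaI cuts after base 5 of each site (before the last base), so after positions 64, 120, 167.
Linear molecule, 3 cuts → 4 fragments:
  1–64 → 64 bp
  65–120 → 56 bp
  121–167 → 47 bp
  168–196 → 29 bp
Sorted largest to smallest: 64, 56, 47, 29 bp.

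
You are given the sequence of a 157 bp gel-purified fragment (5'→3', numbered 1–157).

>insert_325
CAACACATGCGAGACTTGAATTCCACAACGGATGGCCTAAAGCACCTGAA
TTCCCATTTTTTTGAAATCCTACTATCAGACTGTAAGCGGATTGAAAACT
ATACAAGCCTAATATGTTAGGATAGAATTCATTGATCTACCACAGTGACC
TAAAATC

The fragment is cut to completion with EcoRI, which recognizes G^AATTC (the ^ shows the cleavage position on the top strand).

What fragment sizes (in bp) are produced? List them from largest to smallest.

77, 32, 30, 18 bp

EcoRI sites (GAATTC) start at positions 18, 48, 125.
EcoRI cuts after the first base of each site, so after positions 18, 48, 125.
Linear molecule, 3 cuts → 4 fragments:
  1–18 → 18 bp
  19–48 → 30 bp
  49–125 → 77 bp
  126–157 → 32 bp
Sorted largest to smallest: 77, 32, 30, 18 bp.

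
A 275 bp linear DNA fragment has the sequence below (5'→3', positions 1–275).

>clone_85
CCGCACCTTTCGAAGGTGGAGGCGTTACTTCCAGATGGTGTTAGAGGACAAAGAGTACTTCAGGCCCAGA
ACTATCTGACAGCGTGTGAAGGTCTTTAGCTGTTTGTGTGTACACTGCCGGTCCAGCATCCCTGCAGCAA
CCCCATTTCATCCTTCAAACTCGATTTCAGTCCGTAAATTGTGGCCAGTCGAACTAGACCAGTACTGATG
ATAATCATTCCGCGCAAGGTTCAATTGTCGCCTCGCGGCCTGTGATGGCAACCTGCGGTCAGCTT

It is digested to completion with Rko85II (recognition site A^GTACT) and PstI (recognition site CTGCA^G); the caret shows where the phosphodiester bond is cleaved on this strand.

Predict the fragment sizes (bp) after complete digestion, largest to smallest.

82, 74, 65, 54 bp

Rko85II sites (AGTACT) start at positions 54, 201.
Rko85II cuts after the first base of each site, so after positions 54, 201.
The PstI site (CTGCAG) starts at position 132.
PstI cuts after base 5 of each site (before the last base), so after position 136.
Combined cut positions: 54, 136, 201.
Linear molecule, 3 cuts → 4 fragments:
  1–54 → 54 bp
  55–136 → 82 bp
  137–201 → 65 bp
  202–275 → 74 bp
Sorted largest to smallest: 82, 74, 65, 54 bp.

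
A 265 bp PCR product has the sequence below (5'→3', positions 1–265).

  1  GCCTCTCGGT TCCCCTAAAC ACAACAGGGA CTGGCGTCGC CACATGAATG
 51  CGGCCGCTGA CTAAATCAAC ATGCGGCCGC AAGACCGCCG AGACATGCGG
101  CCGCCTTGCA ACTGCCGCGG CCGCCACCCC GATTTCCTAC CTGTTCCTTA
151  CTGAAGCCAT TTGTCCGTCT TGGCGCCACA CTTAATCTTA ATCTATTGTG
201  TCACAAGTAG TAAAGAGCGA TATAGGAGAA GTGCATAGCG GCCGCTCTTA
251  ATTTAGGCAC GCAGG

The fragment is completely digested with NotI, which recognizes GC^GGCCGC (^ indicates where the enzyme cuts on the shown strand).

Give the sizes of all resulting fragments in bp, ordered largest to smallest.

121, 51, 26, 24, 23, 20 bp

NotI sites (GCGGCCGC) start at positions 50, 73, 97, 117, 238.
NotI cuts after base 2 of each site, so after positions 51, 74, 98, 118, 239.
Linear molecule, 5 cuts → 6 fragments:
  1–51 → 51 bp
  52–74 → 23 bp
  75–98 → 24 bp
  99–118 → 20 bp
  119–239 → 121 bp
  240–265 → 26 bp
Sorted largest to smallest: 121, 51, 26, 24, 23, 20 bp.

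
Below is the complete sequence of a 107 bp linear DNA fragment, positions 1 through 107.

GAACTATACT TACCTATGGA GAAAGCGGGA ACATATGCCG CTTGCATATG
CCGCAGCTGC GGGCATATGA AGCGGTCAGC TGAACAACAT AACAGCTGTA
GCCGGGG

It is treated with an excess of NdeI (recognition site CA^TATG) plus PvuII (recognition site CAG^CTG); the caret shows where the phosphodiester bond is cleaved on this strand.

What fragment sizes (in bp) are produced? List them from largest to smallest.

NdeI sites (CATATG) start at positions 32, 45, 64.
NdeI cuts after base 2 of each site, so after positions 33, 46, 65.
PvuII sites (CAGCTG) start at positions 54, 77, 93.
PvuII cuts after base 3 of each site, so after positions 56, 79, 95.
Combined cut positions: 33, 46, 56, 65, 79, 95.
Linear molecule, 6 cuts → 7 fragments:
  1–33 → 33 bp
  34–46 → 13 bp
  47–56 → 10 bp
  57–65 → 9 bp
  66–79 → 14 bp
  80–95 → 16 bp
  96–107 → 12 bp
Sorted largest to smallest: 33, 16, 14, 13, 12, 10, 9 bp.

33, 16, 14, 13, 12, 10, 9 bp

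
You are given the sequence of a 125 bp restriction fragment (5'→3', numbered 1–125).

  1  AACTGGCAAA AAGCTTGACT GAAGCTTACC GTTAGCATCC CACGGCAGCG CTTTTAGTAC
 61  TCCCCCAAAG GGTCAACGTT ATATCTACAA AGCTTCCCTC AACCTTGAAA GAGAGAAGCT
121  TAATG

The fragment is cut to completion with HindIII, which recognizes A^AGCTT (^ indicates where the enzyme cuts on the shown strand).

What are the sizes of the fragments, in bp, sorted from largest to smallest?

68, 26, 11, 11, 9 bp

HindIII sites (AAGCTT) start at positions 11, 22, 90, 116.
HindIII cuts after the first base of each site, so after positions 11, 22, 90, 116.
Linear molecule, 4 cuts → 5 fragments:
  1–11 → 11 bp
  12–22 → 11 bp
  23–90 → 68 bp
  91–116 → 26 bp
  117–125 → 9 bp
Sorted largest to smallest: 68, 26, 11, 11, 9 bp.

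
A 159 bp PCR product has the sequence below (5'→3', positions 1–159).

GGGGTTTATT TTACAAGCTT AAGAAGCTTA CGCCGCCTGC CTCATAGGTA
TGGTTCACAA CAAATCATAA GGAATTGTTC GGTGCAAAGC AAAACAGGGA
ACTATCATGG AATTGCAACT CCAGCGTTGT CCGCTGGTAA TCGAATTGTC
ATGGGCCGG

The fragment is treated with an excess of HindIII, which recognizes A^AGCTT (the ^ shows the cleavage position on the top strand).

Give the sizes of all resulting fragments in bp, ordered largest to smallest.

HindIII sites (AAGCTT) start at positions 15, 24.
HindIII cuts after the first base of each site, so after positions 15, 24.
Linear molecule, 2 cuts → 3 fragments:
  1–15 → 15 bp
  16–24 → 9 bp
  25–159 → 135 bp
Sorted largest to smallest: 135, 15, 9 bp.

135, 15, 9 bp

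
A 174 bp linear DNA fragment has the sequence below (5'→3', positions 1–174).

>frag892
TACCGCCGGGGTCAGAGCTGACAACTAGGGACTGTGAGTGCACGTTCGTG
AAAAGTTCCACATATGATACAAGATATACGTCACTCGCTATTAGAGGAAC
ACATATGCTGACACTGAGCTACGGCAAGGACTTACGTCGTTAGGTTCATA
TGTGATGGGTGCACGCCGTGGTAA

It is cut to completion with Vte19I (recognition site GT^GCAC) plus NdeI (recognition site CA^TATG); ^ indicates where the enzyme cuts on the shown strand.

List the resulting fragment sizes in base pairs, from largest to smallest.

45, 41, 39, 23, 14, 12 bp

Vte19I sites (GTGCAC) start at positions 38, 159.
Vte19I cuts after base 2 of each site, so after positions 39, 160.
NdeI sites (CATATG) start at positions 61, 102, 147.
NdeI cuts after base 2 of each site, so after positions 62, 103, 148.
Combined cut positions: 39, 62, 103, 148, 160.
Linear molecule, 5 cuts → 6 fragments:
  1–39 → 39 bp
  40–62 → 23 bp
  63–103 → 41 bp
  104–148 → 45 bp
  149–160 → 12 bp
  161–174 → 14 bp
Sorted largest to smallest: 45, 41, 39, 23, 14, 12 bp.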